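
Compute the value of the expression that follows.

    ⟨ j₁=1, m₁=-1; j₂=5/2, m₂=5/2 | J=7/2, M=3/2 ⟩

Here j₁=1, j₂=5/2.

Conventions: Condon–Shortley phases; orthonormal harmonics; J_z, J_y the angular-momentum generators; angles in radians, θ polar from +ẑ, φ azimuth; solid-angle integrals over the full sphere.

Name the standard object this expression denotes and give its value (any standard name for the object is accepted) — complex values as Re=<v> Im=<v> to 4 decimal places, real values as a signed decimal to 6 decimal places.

Clebsch–Gordan coefficient, +√(1/21) ≈ +0.218218

This is a Clebsch–Gordan (vector-coupling) coefficient.
√[8·0!2!5!/8! · 0!2!5!0!5!2!] = √(19200/7)
  +(−1)^0/∏(0,0,2,5,0,0)! = 1/240  (running 1/240)
⟨..|..⟩ = √(19200/7)·(1/240) = +0.218218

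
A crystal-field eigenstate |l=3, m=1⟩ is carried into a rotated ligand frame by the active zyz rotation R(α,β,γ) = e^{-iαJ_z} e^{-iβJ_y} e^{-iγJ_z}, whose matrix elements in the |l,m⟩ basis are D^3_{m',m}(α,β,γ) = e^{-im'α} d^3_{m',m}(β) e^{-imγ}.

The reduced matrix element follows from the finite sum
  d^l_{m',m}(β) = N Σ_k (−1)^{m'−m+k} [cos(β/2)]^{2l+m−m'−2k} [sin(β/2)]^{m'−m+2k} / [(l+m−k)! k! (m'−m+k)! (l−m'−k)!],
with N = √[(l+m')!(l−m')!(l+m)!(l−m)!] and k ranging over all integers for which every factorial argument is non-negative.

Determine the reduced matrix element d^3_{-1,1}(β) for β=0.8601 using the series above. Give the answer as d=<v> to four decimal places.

d^3_{-1,1}(β=0.8601) via the finite sum:
c=cos(0.860100/2)=0.908945, s=sin(0.860100/2)=0.416916; N=√[2·24·24·2]=48.000000
Admissible k: 2..4 (factorial args all ≥0)
  k=2: (−1)^0·48.0000/(8)·0.9089^4·0.4169^2 = +0.711867
  k=3: (−1)^1·48.0000/(6)·0.9089^2·0.4169^4 = -0.199692
  k=4: (−1)^2·48.0000/(48)·0.9089^0·0.4169^6 = +0.005252
d^3_{-1,1}(0.8601) = +0.711867 -0.199692 +0.005252 = +0.517427

d=0.5174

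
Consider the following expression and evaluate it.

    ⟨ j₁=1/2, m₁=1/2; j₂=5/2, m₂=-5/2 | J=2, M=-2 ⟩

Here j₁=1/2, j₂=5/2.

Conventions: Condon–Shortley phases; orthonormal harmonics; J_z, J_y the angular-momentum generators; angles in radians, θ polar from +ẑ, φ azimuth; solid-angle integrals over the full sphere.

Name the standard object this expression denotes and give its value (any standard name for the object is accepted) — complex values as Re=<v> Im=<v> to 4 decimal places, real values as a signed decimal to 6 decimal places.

This is a Clebsch–Gordan (vector-coupling) coefficient.
√[5·1!0!4!/6! · 1!0!0!5!0!4!] = √(480)
  +(−1)^0/∏(0,1,0,0,0,4)! = 1/24  (running 1/24)
⟨..|..⟩ = √(480)·(1/24) = +0.912871

Clebsch–Gordan coefficient, +√(5/6) ≈ +0.912871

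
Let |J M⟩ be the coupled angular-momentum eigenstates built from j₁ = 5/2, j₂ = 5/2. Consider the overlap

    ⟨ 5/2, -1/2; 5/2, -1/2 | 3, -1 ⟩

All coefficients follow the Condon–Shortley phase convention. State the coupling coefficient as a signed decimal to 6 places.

triangle: 2!×3!×3!/9! = 72/362880
(j±m)!: 2!×3!×2!×3!×2!×4! = 6912
prefactor² = (2J+1)×Δ×N² = 48/5
  k=0: +1/(0!×2!×3!×2!×0!×1!) = 1/24
  k=1: −1/(1!×1!×2!×1!×1!×2!) = -1/4
  k=2: +1/(2!×0!×1!×0!×2!×3!) = 1/24
Σ = -1/6  ⇒  CG² = 48/5×(-1/6)² = 4/15
CG = −√(4/15) = -0.516398

-0.516398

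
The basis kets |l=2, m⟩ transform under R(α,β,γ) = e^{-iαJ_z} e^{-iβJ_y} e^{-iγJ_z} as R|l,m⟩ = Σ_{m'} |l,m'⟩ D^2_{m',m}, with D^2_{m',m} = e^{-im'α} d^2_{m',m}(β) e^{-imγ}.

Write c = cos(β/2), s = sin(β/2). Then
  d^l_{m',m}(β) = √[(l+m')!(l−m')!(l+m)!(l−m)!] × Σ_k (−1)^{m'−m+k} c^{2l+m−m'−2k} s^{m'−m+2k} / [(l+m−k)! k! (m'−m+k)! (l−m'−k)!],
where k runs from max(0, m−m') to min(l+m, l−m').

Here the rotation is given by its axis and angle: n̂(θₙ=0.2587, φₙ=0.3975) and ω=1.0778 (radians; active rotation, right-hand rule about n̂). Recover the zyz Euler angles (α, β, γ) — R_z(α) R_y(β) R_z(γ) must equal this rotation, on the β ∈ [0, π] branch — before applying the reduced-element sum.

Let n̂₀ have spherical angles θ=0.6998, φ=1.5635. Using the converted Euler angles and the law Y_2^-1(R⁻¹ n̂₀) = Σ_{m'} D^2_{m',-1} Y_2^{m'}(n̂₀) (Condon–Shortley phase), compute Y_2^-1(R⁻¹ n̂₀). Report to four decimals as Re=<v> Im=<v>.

Axis–angle → zyz. n̂ = (sinθₙcosφₙ, sinθₙsinφₙ, cosθₙ) = (+0.235878, +0.099033, +0.966723), ω = 1.0778.
R = I cosω + sinω [n̂]ₓ + (1−cosω) n̂n̂ᵀ gives
  R = [+0.502574, -0.839300, +0.207350; +0.863909, +0.478433, -0.157361; +0.032870, +0.258217, +0.965528]
β = atan2(√(R₁₃²+R₂₃²), R₃₃) = 0.263334; α = atan2(R₂₃, R₁₃) mod 2π = 5.634003; γ = atan2(R₃₂, −R₃₁) mod 2π = 1.697411
Need the full column D^2_{m',-1} for m'=−2..2 at α=5.6340, β=0.2633, γ=1.6974.
cos(β/2)=0.991344, sin(β/2)=0.131287
d^2_{-2,-1}: single k=1 term ⇒ +0.255814;  D = +0.235716+0.099394i
d^2_{-1,-1}: k∈[0..1] ⇒ +0.965825 -0.050817 = +0.915007;  D = +0.456686+0.792891i
d^2_{0,-1}: k∈[0..1] ⇒ -0.313307 +0.005495 = -0.307812;  D = +0.038869-0.305348i
d^2_{1,-1}: k∈[0..1] ⇒ +0.050817 -0.000297 = +0.050520;  D = -0.035379+0.036065i
d^2_{2,-1}: single k=0 term ⇒ -0.004487;  D = +0.004439-0.000652i
Y_2^{m'}(θ=0.6998,φ=1.5635) and Σ D·Y over m':
  (+0.2357+0.0994i)·(-0.1602-0.0023i)  (+0.4567+0.7929i)·(+0.0028-0.3806i)  (+0.0389-0.3053i)·(+0.2383+0.0000i)  (-0.0354+0.0361i)·(-0.0028-0.3806i)  (+0.0044-0.0007i)·(-0.1602+0.0023i)
Y_2^-1(R⁻¹ n̂) = +0.287901-0.247378i

Re=0.2879 Im=-0.2474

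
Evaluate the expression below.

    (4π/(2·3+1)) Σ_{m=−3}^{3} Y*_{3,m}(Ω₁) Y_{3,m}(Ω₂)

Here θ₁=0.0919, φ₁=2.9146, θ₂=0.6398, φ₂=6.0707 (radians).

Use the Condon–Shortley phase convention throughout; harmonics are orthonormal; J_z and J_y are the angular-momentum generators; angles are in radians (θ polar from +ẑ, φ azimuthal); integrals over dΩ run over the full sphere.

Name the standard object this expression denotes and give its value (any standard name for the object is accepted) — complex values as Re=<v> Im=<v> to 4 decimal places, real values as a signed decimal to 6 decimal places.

This sum is the spherical-harmonic addition theorem: it equals the Legendre polynomial P_l(cos γ) of the angle γ between the two directions.
Term-by-term m-sum for l=3 (normalisation 4π/7 = 1.795196):
  [-3]  conj(Y_{3,-3})(Ω₁) = -0.000251+0.000203i ; Y_{3,-3}(Ω₂) = +0.071353+0.052844i ; Δ = -0.000029+0.000001i
  [-2]  conj(Y_{3,-2})(Ω₁) = +0.007703-0.003759i ; Y_{3,-2}(Ω₂) = +0.266243+0.120488i ; Δ = +0.002504-0.000073i
  [-1]  conj(Y_{3,-1})(Ω₁) = -0.114374+0.026417i ; Y_{3,-1}(Ω₂) = +0.418290+0.090243i ; Δ = -0.050225+0.000729i
  [+0]  conj(Y_{3,0})(Ω₁) = +0.727555-0.000000i ; Y_{3,0}(Ω₂) = +0.065186+0.000000i ; Δ = +0.047427+0.000000i
  [+1]  conj(Y_{3,1})(Ω₁) = +0.114374+0.026417i ; Y_{3,1}(Ω₂) = -0.418290+0.090243i ; Δ = -0.050225-0.000729i
  [+2]  conj(Y_{3,2})(Ω₁) = +0.007703+0.003759i ; Y_{3,2}(Ω₂) = +0.266243-0.120488i ; Δ = +0.002504+0.000073i
  [+3]  conj(Y_{3,3})(Ω₁) = +0.000251+0.000203i ; Y_{3,3}(Ω₂) = -0.071353+0.052844i ; Δ = -0.000029-0.000001i
Accumulated sum -0.048074-0.000000i; after 4π/(2l+1) scaling, -0.086303-0.000000i ⇒ P_3 = -0.086303

Legendre polynomial (addition theorem), -0.086303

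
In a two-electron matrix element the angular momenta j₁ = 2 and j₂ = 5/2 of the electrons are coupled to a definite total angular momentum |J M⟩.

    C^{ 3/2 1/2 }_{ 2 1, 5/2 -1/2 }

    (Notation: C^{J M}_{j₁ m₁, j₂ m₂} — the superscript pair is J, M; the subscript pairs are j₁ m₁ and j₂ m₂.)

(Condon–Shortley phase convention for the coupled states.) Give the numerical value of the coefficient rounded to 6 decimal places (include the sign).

−√(5/21) = -0.487950

√[4·3!1!2!/7! · 3!1!2!3!2!1!] = √(48/35)
  +(−1)^0/∏(0,3,1,2,0,0)! = 1/12  (running 1/12)
  +(−1)^1/∏(1,2,0,1,1,1)! = -1/2  (running -5/12)
⟨..|..⟩ = √(48/35)·(-5/12) = -0.487950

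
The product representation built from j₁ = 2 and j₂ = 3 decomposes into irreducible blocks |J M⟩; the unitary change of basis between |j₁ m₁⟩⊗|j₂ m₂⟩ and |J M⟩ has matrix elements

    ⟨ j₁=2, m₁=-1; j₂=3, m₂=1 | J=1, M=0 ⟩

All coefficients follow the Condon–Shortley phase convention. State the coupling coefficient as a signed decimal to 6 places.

√[3·4!0!2!/7! · 1!3!4!2!1!1!] = √(288/35)
  +(−1)^3/∏(3,1,0,1,0,1)! = -1/6  (running -1/6)
⟨..|..⟩ = √(288/35)·(-1/6) = -0.478091

-0.478091  (= −√(8/35))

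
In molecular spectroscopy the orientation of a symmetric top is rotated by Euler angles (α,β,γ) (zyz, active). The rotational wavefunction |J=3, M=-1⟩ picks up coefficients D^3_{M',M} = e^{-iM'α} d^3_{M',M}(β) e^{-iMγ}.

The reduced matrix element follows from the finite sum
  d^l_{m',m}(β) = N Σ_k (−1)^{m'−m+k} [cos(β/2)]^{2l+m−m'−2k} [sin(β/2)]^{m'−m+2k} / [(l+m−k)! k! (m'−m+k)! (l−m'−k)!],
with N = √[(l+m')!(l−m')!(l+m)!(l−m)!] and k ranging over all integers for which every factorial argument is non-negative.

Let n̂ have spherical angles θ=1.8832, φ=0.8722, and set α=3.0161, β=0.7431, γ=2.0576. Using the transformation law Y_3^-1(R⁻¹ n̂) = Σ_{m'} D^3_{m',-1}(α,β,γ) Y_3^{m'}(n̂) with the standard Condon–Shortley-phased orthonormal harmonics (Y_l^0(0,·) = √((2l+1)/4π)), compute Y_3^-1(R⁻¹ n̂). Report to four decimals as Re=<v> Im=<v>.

Need the full column D^3_{m',-1} for m'=−3..3 at α=3.0161, β=0.7431, γ=2.0576.
cos(β/2)=0.931766, sin(β/2)=0.363060
d^3_{-3,-1}: single k=2 term ⇒ +0.384795;  D = +0.042367-0.382456i
d^3_{-2,-1}: k∈[1..2] ⇒ +0.806329 -0.244842 = +0.561487;  D = -0.131185+0.545947i
d^3_{-1,-1}: k∈[0..2] ⇒ +0.654396 -0.794829 +0.090506 = -0.049928;  D = -0.017649+0.046704i
d^3_{0,-1}: k∈[0..2] ⇒ -0.883289 +0.402316 -0.020361 = -0.501333;  D = +0.234525-0.443095i
d^3_{1,-1}: k∈[0..2] ⇒ +0.596122 -0.120675 +0.002290 = +0.477737;  D = +0.274579-0.390947i
d^3_{2,-1}: k∈[0..1] ⇒ -0.244842 +0.018587 = -0.226255;  D = +0.152191-0.167419i
d^3_{3,-1}: single k=0 term ⇒ +0.058422;  D = +0.044399-0.037971i
Y_3^{m'}(θ=1.8832,φ=0.8722) and Σ D·Y over m':
  (+0.0424-0.3825i)·(-0.3111-0.1802i)  (-0.1312+0.5459i)·(+0.0491+0.2802i)  (-0.0176+0.0467i)·(-0.1044+0.1243i)  (+0.2345-0.4431i)·(+0.2899+0.0000i)  (+0.2746-0.3909i)·(+0.1044+0.1243i)  (+0.1522-0.1674i)·(+0.0491-0.2802i)  (+0.0444-0.0380i)·(+0.3111-0.1802i)
Y_3^-1(R⁻¹ n̂) = -0.132679-0.111465i

Re=-0.1327 Im=-0.1115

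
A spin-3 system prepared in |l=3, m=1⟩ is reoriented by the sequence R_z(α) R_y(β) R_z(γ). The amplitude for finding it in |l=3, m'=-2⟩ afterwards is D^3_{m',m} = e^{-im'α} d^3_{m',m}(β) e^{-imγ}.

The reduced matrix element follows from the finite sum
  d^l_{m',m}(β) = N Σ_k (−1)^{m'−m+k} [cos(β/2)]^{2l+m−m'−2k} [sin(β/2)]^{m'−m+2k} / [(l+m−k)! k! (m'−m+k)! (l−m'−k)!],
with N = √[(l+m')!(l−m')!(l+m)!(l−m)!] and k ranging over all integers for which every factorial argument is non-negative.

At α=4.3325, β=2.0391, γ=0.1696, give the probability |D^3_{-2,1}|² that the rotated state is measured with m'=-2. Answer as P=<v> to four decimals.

First d^3_{-2,1}(β=2.0391), then the phase factors e^{-i(-2)α} and e^{-i(1)γ}:
With c≡cos(β/2)=0.523749 and s≡sin(β/2)=0.851872, N=[1·120·24·2]^{1/2}=75.894664
The bounds max(0,m−m')=3 and min(l+m,l−m')=4 give 2 terms
  k=3: (−1)^0·75.8947/(12)·0.5237^3·0.8519^3 = +0.561726
  k=4: (−1)^1·75.8947/(24)·0.5237^1·0.8519^5 = -0.743013
d^3_{-2,1}(2.0391) = +0.561726 -0.743013 = -0.181287
|D^3_{-2,1}|² = |d^3_{-2,1}(β)|² = (-0.181287)² = 0.032865 (the z-rotation phases have unit modulus)

P=0.0329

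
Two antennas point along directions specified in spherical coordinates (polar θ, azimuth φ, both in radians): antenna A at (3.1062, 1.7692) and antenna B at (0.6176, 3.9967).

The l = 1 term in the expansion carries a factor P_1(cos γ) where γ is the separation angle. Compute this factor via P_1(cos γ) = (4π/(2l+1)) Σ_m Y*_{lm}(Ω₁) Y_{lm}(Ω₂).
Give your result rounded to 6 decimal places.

Term-by-term m-sum for l=1 (normalisation 4π/3 = 4.188790):
  [-1]  conj(Y_{1,-1})(Ω₁) = -0.002410+0.011986i ; Y_{1,-1}(Ω₂) = -0.131273+0.150980i ; Δ = -0.001493-0.001937i
  [+0]  conj(Y_{1,0})(Ω₁) = -0.488297-0.000000i ; Y_{1,0}(Ω₂) = +0.398343+0.000000i ; Δ = -0.194510-0.000000i
  [+1]  conj(Y_{1,1})(Ω₁) = +0.002410+0.011986i ; Y_{1,1}(Ω₂) = +0.131273+0.150980i ; Δ = -0.001493+0.001937i
Total Σ_m = -0.197496+0.000000i. Multiply by 4.188790: -0.827270+0.000000i. P_1(cos γ) = -0.827270

-0.827270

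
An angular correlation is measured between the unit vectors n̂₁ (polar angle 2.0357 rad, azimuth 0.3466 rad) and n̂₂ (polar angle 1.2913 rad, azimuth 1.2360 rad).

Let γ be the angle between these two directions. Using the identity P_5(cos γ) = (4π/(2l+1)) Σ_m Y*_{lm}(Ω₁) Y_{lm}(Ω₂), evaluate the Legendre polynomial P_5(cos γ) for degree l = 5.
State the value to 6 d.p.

Term-by-term m-sum for l=5 (normalisation 4π/11 = 1.142397):
  m=-5: Y*=-0.042772+0.261374i  Y=+0.378776+0.039223i  product -0.026453+0.097324i
  m=-4: Y*=-0.077023-0.412960i  Y=+0.079335+0.336387i  product +0.132804-0.058672i
  m=-3: Y*=+0.101224+0.172368i  Y=+0.081674-0.051937i  product +0.017220+0.008821i
  m=-2: Y*=+0.185384+0.154004i  Y=+0.261359+0.206890i  product +0.016590+0.078604i
  m=-1: Y*=-0.260004-0.093908i  Y=+0.005681-0.016329i  product -0.003010+0.003712i
  m=+0: Y*=-0.182205-0.000000i  Y=+0.323844+0.000000i  product -0.059006-0.000000i
  m=+1: Y*=+0.260004-0.093908i  Y=-0.005681-0.016329i  product -0.003010-0.003712i
  m=+2: Y*=+0.185384-0.154004i  Y=+0.261359-0.206890i  product +0.016590-0.078604i
  m=+3: Y*=-0.101224+0.172368i  Y=-0.081674-0.051937i  product +0.017220-0.008821i
  m=+4: Y*=-0.077023+0.412960i  Y=+0.079335-0.336387i  product +0.132804+0.058672i
  m=+5: Y*=+0.042772+0.261374i  Y=-0.378776+0.039223i  product -0.026453-0.097324i
Total Σ_m = +0.215294+0.000000i. Multiply by 1.142397: +0.245951+0.000000i. P_5(cos γ) = 0.245951

0.245951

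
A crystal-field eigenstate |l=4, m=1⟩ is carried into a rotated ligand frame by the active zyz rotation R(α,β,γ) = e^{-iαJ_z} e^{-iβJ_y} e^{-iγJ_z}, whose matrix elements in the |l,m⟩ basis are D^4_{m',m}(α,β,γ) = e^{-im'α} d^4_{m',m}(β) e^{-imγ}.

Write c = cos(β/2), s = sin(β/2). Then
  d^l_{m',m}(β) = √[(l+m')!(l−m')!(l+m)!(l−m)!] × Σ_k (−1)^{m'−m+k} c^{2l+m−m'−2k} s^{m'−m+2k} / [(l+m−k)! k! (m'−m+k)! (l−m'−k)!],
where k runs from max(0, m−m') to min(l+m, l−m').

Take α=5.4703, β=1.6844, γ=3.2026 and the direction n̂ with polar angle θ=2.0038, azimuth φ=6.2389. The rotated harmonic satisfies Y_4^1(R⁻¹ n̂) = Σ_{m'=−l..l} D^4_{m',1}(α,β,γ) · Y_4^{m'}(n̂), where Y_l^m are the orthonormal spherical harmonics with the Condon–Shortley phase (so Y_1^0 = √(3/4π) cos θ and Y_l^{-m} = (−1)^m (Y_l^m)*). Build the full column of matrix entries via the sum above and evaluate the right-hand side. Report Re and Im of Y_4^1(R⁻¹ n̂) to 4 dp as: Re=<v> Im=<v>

Need the full column D^4_{m',1} for m'=−4..4 at α=5.4703, β=1.6844, γ=3.2026.
cos(β/2)=0.665823, sin(β/2)=0.746110
d^4_{-4,1}: single k=5 term ⇒ +0.510721;  D = +0.503276-0.086886i
d^4_{-3,1}: k∈[4..5] ⇒ +0.805685 -0.607022 = +0.198663;  D = +0.159118+0.118948i
d^4_{-2,1}: k∈[3..5] ⇒ +0.768630 -1.447759 +0.363592 = -0.315537;  D = -0.036515-0.313417i
d^4_{-1,1}: k∈[2..5] ⇒ +0.485018 -1.827121 +1.147163 -0.096033 = -0.290973;  D = +0.186760-0.223128i
d^4_{0,1}: k∈[1..4] ⇒ +0.193566 -1.458372 +1.831286 -0.383259 = +0.183221;  D = -0.182880+0.011171i
d^4_{1,1}: k∈[0..3] ⇒ +0.038625 -0.727528 +1.827121 -0.764775 = +0.373443;  D = -0.272766-0.255066i
d^4_{2,1}: k∈[0..2] ⇒ -0.183633 +1.152944 -0.965172 = +0.004139;  D = -0.000025-0.004139i
d^4_{3,1}: k∈[0..1] ⇒ +0.384971 -0.805685 = -0.420713;  D = -0.303803+0.291039i
d^4_{4,1}: single k=0 term ⇒ -0.406721;  D = -0.406234-0.019897i
Y_4^{m'}(θ=2.0038,φ=6.2389) and Σ D·Y over m':
  (+0.5033-0.0869i)·(+0.2957+0.0529i)  (+0.1591+0.1189i)·(-0.3893-0.0520i)  (-0.0365-0.3134i)·(+0.0638+0.0057i)  (+0.1868-0.2231i)·(+0.3182+0.0141i)  (-0.1829+0.0112i)·(-0.1266+0.0000i)  (-0.2728-0.2551i)·(-0.3182+0.0141i)  (-0.0000-0.0041i)·(+0.0638-0.0057i)  (-0.3038+0.2910i)·(+0.3893-0.0520i)  (-0.4062-0.0199i)·(+0.2957-0.0529i)
Y_4^1(R⁻¹ n̂) = +0.048877+0.078162i

Re=0.0489 Im=0.0782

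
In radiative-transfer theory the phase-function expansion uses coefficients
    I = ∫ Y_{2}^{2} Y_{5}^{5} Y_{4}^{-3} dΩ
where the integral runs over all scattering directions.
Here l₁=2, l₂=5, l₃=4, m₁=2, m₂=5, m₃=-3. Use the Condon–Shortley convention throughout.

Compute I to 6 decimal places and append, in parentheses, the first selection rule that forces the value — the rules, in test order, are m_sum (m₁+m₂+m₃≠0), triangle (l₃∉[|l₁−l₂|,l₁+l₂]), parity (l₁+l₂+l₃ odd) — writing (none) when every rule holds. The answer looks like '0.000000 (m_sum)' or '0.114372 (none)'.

0.000000 (m_sum)

2 + 5 − 3 = 4 ≠ 0: azimuthal integral kills it; I = 0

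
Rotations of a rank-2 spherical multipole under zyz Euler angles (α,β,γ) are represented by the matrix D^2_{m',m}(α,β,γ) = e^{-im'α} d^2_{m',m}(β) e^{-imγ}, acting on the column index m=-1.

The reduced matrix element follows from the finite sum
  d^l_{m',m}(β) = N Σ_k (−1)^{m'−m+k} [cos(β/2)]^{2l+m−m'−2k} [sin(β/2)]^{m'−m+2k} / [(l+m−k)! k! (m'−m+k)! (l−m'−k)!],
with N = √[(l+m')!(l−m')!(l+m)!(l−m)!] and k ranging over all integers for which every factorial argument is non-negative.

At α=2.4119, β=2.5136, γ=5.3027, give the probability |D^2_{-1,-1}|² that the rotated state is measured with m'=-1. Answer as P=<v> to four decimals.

First d^2_{-1,-1}(β=2.5136), then the phase factors e^{-i(-1)α} and e^{-i(-1)γ}:
With c≡cos(β/2)=0.308862 and s≡sin(β/2)=0.951107, N=[1·6·1·6]^{1/2}=6.000000
k∈{0,1} keeps every argument non-negative
  k=0: (−1)^0·6.0000/(6)·0.3089^4·0.9511^0 = +0.009100
  k=1: (−1)^1·6.0000/(2)·0.3089^2·0.9511^2 = -0.258886
d^2_{-1,-1}(2.5136) = +0.009100 -0.258886 = -0.249786
|D^2_{-1,-1}|² = |d^2_{-1,-1}(β)|² = (-0.249786)² = 0.062393 (the z-rotation phases have unit modulus)

P=0.0624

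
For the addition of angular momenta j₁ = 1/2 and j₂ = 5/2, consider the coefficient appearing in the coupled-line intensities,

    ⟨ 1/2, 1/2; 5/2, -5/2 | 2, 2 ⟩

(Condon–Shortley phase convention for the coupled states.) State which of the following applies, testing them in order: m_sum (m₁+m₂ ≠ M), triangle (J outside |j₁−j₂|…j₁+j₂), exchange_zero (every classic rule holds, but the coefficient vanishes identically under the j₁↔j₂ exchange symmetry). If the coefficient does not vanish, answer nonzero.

m-sum: m₁+m₂ = 1/2+(-5/2) = -2, M = 2  ✗ ⇒ coefficient is 0

m_sum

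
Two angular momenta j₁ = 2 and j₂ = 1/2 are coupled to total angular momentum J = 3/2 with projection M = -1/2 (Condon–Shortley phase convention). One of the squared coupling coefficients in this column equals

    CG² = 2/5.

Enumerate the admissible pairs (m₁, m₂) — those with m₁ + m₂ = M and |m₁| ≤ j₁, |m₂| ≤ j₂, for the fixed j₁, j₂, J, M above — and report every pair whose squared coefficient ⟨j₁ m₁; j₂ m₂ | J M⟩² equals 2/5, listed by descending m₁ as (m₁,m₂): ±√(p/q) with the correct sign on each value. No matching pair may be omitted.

Admissible pairs with m₁+m₂ = M = -1/2: (-1,1/2), (0,-1/2)
  (m₁,m₂)=(0,-1/2): CG² = 2/5, CG = +√(2/5)   ← matches the target
  (m₁,m₂)=(-1,1/2): CG² = 3/5, CG = −√(3/5)
Pairs with CG² = 2/5: (0,-1/2): +√(2/5)

(0,-1/2): +√(2/5)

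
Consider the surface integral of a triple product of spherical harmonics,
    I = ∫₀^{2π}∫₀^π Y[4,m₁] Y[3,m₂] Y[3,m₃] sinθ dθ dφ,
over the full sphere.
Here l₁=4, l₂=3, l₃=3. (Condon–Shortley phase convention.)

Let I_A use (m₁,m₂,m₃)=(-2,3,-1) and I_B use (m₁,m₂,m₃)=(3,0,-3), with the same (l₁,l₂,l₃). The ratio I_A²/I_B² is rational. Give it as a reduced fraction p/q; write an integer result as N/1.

Same 4,3,3: normalisation and zero-m 3j drop out of the ratio.
A: Δ: 4! 4! 2! / 11! → 1/34650; sum: t=4:+1/192 = 1/192; 3j²(4 3 3; -2 3 -1) = Δ·Π!·Σ² = 3/77  (sign +1)
B: Δ: 4! 4! 2! / 11! → 1/34650; sum: t=1:−1/288 = -1/288; 3j²(4 3 3; 3 0 -3) = Δ·Π!·Σ² = 1/22  (sign -1)
I_A²/I_B² = (3/77)/(1/22) = 6/7

6/7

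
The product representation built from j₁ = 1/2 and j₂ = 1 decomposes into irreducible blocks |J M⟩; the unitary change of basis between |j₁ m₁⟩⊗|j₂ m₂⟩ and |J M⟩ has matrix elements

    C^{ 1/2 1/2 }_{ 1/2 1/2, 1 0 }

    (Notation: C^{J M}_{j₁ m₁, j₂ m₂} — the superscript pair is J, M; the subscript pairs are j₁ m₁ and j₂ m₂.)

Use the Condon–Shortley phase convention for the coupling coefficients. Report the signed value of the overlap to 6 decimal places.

+0.577350  (= +√(1/3))

√[2·1!0!1!/3! · 1!0!1!1!1!0!] = √(1/3)
  +(−1)^0/∏(0,1,0,1,0,0)! = 1  (running 1)
⟨..|..⟩ = √(1/3)·(1) = +0.577350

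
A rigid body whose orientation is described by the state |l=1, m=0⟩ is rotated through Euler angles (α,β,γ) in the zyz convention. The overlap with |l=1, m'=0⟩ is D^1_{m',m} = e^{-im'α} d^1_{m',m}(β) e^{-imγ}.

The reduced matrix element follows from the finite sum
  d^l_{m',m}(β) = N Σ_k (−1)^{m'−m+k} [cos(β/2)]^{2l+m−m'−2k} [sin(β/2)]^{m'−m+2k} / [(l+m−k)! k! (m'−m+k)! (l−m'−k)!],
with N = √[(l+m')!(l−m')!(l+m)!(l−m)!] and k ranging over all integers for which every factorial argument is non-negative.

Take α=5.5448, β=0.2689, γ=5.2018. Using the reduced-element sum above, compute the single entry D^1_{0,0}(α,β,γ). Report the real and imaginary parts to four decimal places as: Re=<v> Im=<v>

Re=0.9641 Im=0.0000

First d^1_{0,0}(β=0.2689), then the phase factors e^{-i(0)α} and e^{-i(0)γ}:
c=cos(0.268900/2)=0.990975, s=sin(0.268900/2)=0.134045; N=√[1·1·1·1]=1.000000
k∈{0,1} keeps every argument non-negative
  k=0: (−1)^0·1.0000/(1)·0.9910^2·0.1340^0 = +0.982032
  k=1: (−1)^1·1.0000/(1)·0.9910^0·0.1340^2 = -0.017968
d^1_{0,0}(0.2689) = +0.982032 -0.017968 = +0.964064
Attach z-rotation phases: D = e^{-i(0)(5.5448)}·(+0.964064)·e^{-i(0)(5.2018)} = +0.964064+0.000000i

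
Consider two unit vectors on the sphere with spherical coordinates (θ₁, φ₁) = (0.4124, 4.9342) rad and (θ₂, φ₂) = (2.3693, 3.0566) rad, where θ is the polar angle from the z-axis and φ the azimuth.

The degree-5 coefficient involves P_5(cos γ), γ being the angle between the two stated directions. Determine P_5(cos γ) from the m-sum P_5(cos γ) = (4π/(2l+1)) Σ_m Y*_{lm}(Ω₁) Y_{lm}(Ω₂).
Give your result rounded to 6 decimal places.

0.411237

Expand P_5 via completeness: Σ_{m} conj(Y_{5,m}) at Ω₁ times Y_{5,m} at Ω₂ —
  [-5]  conj(Y_{5,-5})(Ω₁) = 0.00430 - 0.00214j ; Y_{5,-5}(Ω₂) = -0.06995 - 0.03165j ; Δ = -0.00037 + 0.00001j
  [-4]  conj(Y_{5,-4})(Ω₁) = 0.02192 + 0.02691j ; Y_{5,-4}(Ω₂) = -0.23497 - 0.08311j ; Δ = -0.00291 - 0.00814j
  [-3]  conj(Y_{5,-3})(Ω₁) = -0.09014 + 0.11485j ; Y_{5,-3}(Ω₂) = -0.41148 - 0.10725j ; Δ = 0.04941 - 0.03759j
  [-2]  conj(Y_{5,-2})(Ω₁) = -0.34200 - 0.16252j ; Y_{5,-2}(Ω₂) = -0.31418 - 0.05393j ; Δ = 0.09869 + 0.06951j
  [-1]  conj(Y_{5,-1})(Ω₁) = 0.11420 - 0.50639j ; Y_{5,-1}(Ω₂) = 0.14578 + 0.01242j ; Δ = 0.02294 - 0.07240j
  [+0]  conj(Y_{5,0})(Ω₁) = 0.06746 + 0.00000j ; Y_{5,0}(Ω₂) = 0.36281 + 0.00000j ; Δ = 0.02447 + 0.00000j
  [+1]  conj(Y_{5,1})(Ω₁) = -0.11420 - 0.50639j ; Y_{5,1}(Ω₂) = -0.14578 + 0.01242j ; Δ = 0.02294 + 0.07240j
  [+2]  conj(Y_{5,2})(Ω₁) = -0.34200 + 0.16252j ; Y_{5,2}(Ω₂) = -0.31418 + 0.05393j ; Δ = 0.09869 - 0.06951j
  [+3]  conj(Y_{5,3})(Ω₁) = 0.09014 + 0.11485j ; Y_{5,3}(Ω₂) = 0.41148 - 0.10725j ; Δ = 0.04941 + 0.03759j
  [+4]  conj(Y_{5,4})(Ω₁) = 0.02192 - 0.02691j ; Y_{5,4}(Ω₂) = -0.23497 + 0.08311j ; Δ = -0.00291 + 0.00814j
  [+5]  conj(Y_{5,5})(Ω₁) = -0.00430 - 0.00214j ; Y_{5,5}(Ω₂) = 0.06995 - 0.03165j ; Δ = -0.00037 - 0.00001j
Σ over m = 0.35998 + 0.00000j; ×(4π/11) → 0.41124 + 0.00000j. Real part: 0.411237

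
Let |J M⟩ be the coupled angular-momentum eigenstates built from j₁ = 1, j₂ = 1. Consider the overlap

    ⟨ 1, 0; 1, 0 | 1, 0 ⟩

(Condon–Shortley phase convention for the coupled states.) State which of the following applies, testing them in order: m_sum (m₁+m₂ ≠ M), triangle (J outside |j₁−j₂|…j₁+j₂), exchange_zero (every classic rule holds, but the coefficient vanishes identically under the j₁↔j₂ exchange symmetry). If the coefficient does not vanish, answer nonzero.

m-sum: m₁+m₂ = 0+0 = 0, M = 0  ✓
triangle: |j₁−j₂| = 0 ≤ J = 1 ≤ j₁+j₂ = 2  ✓
exchange: j₁=j₂ and m₁=m₂, and (−1)^(j₁+j₂−J) = (−1)^1 = −1 forces ⟨j₁m₁;j₂m₂|JM⟩ = −⟨j₂m₂;j₁m₁|JM⟩ = −⟨j₁m₁;j₂m₂|JM⟩ ⇒ the coefficient vanishes identically
Racah sum check: Σ_k collapses to 0 ⇒ CG = 0

exchange_zero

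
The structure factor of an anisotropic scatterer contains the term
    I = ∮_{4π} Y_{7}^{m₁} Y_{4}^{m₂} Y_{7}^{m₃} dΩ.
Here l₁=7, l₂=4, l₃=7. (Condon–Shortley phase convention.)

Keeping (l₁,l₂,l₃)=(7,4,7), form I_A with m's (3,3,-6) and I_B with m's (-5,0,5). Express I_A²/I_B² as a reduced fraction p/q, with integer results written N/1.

73710/68651

Shared (l₁,l₂,l₃)=(7,4,7): N and (l;000)² cancel in I_A²/I_B².
A: Δ = 4!·10!·4!/19! = 1/58198140; Racah Σ t=3..4: t=3:−1/52254720 t=4:+1/522547200 = -1/58060800; ⇒ 3j(7 4 7; 3 3 -6)² = 9/646, sgn +1
B: Δ = 4!·10!·4!/19! = 1/58198140; Racah Σ t=2..4: t=2:+1/58060800 t=3:−1/13063680 t=4:+1/46448640 = -79/2090188800; ⇒ 3j(7 4 7; -5 0 5)² = 68651/5290740, sgn -1
I_A²/I_B² = (9/646)/(68651/5290740) = 73710/68651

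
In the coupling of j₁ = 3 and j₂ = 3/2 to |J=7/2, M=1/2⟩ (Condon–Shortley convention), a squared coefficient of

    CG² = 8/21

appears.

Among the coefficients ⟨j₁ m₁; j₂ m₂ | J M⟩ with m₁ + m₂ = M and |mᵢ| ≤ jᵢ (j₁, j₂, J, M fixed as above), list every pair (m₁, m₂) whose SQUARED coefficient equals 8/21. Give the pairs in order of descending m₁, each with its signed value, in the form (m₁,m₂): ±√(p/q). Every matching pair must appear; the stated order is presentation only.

(-1,3/2): −√(8/21)

Admissible pairs with m₁+m₂ = M = 1/2: (-1,3/2), (0,1/2), (1,-1/2), (2,-3/2)
  (m₁,m₂)=(2,-3/2): CG² = 5/21, CG = +√(5/21)
  (m₁,m₂)=(1,-1/2): CG² = 2/7, CG = +√(2/7)
  (m₁,m₂)=(0,1/2): CG² = 2/21, CG = −√(2/21)
  (m₁,m₂)=(-1,3/2): CG² = 8/21, CG = −√(8/21)   ← matches the target
Pairs with CG² = 8/21: (-1,3/2): −√(8/21)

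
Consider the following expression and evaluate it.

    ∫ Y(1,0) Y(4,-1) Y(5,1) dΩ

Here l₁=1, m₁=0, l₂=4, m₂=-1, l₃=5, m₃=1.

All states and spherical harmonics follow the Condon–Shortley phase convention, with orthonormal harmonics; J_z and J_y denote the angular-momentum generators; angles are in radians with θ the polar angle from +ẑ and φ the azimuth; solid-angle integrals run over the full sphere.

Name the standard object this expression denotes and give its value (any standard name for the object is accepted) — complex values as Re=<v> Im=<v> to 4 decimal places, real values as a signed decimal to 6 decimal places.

Gaunt coefficient, -0.240571

This is a Gaunt coefficient — the integral of a triple product of spherical harmonics over the sphere.
m-sum 0 ✓  L=10 even ✓  3≤5≤5 ✓
Π(2lᵢ+1) = 3×9×11 = 297
triangle coeff Δ(1,4,5) = 1/495
Σ_t [0,0]: t=0:+1/576 = 1/576
(3j)²=5/99 [(1 4 5; 0 0 0)], sign=-1
Σ_t [0,0]: t=0:+1/720 = 1/720
(3j)²=8/165 [(1 4 5; 0 -1 1)], sign=+1
⇒ 4πI² = 8/11
I = (-1)√(8/11/(4π)) = -0.24057125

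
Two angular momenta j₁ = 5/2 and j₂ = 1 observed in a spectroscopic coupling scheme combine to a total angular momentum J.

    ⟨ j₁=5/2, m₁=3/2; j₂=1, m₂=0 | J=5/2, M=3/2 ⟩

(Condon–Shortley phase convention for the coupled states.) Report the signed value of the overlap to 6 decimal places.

√[6·1!4!1!/7! · 4!1!1!1!4!1!] = √(576/35)
  +(−1)^0/∏(0,1,1,1,3,0)! = 1/6  (running 1/6)
  +(−1)^1/∏(1,0,0,0,4,1)! = -1/24  (running 1/8)
⟨..|..⟩ = √(576/35)·(1/8) = +0.507093

+0.507093  (= +√(9/35))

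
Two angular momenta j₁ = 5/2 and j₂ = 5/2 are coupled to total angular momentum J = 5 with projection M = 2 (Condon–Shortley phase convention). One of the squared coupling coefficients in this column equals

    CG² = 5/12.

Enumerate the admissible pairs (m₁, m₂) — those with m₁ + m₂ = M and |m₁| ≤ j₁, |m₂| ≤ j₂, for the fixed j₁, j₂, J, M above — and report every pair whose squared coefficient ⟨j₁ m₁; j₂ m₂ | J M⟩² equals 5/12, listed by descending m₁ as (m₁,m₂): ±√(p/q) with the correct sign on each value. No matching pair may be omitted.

(3/2,1/2): +√(5/12); (1/2,3/2): +√(5/12)

Admissible pairs with m₁+m₂ = M = 2: (-1/2,5/2), (1/2,3/2), (3/2,1/2), (5/2,-1/2)
  (m₁,m₂)=(5/2,-1/2): CG² = 1/12, CG = +√(1/12)
  (m₁,m₂)=(3/2,1/2): CG² = 5/12, CG = +√(5/12)   ← matches the target
  (m₁,m₂)=(1/2,3/2): CG² = 5/12, CG = +√(5/12)   ← matches the target
  (m₁,m₂)=(-1/2,5/2): CG² = 1/12, CG = +√(1/12)
Pairs with CG² = 5/12: (3/2,1/2): +√(5/12); (1/2,3/2): +√(5/12)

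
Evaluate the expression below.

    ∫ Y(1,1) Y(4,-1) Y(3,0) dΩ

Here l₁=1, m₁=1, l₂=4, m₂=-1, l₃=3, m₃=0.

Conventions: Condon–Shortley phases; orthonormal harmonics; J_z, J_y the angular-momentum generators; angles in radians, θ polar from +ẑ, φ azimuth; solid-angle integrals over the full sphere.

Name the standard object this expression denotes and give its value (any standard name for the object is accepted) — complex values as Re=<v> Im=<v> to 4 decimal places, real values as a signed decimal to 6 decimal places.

Gaunt coefficient, -0.194664

This is a Gaunt coefficient — the integral of a triple product of spherical harmonics over the sphere.
Checks pass: Σm=0; 8 even; l₃=3∈[3,5].
(2·1+1)(2·4+1)(2·3+1) = 189
Δ: 2! 0! 6! / 9! → 1/252
sum: t=1:−1/36 = -1/36
3j²(1 4 3; 0 0 0) = Δ·Π!·Σ² = 4/63  (sign +1)
sum: t=0:+1/72 = 1/72
3j²(1 4 3; 1 -1 0) = Δ·Π!·Σ² = 5/126  (sign -1)
combine: 4πI² = 189·4/63·5/126 = 10/21
take √, sign -1: I = -0.19466390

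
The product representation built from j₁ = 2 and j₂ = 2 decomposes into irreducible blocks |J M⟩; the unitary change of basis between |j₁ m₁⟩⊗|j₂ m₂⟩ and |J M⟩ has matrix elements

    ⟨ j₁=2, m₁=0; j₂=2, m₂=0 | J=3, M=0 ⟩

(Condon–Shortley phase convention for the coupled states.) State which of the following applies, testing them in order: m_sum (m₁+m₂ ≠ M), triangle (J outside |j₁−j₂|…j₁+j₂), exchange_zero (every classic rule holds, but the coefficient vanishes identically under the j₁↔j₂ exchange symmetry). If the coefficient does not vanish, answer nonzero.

exchange_zero

m-sum: m₁+m₂ = 0+0 = 0, M = 0  ✓
triangle: |j₁−j₂| = 0 ≤ J = 3 ≤ j₁+j₂ = 4  ✓
exchange: j₁=j₂ and m₁=m₂, and (−1)^(j₁+j₂−J) = (−1)^1 = −1 forces ⟨j₁m₁;j₂m₂|JM⟩ = −⟨j₂m₂;j₁m₁|JM⟩ = −⟨j₁m₁;j₂m₂|JM⟩ ⇒ the coefficient vanishes identically
Racah sum check: Σ_k collapses to 0 ⇒ CG = 0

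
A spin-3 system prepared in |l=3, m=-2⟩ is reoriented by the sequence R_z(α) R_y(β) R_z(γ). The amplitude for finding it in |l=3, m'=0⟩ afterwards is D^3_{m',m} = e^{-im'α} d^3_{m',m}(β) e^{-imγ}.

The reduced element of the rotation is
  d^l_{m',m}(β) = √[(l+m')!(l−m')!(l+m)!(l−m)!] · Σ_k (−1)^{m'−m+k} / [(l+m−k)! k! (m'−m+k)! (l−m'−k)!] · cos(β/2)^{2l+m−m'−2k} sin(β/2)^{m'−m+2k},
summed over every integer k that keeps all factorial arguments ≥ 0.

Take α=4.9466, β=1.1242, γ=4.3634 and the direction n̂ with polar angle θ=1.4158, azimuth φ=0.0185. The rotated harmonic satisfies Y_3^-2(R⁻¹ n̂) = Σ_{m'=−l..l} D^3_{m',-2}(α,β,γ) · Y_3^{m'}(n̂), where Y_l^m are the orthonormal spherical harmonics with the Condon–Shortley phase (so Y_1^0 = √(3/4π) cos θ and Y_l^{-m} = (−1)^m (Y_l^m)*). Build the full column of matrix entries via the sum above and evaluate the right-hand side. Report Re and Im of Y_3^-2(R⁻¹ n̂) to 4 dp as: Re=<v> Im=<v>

Re=0.1716 Im=-0.1757

Need the full column D^3_{m',-2} for m'=−3..3 at α=4.9466, β=1.1242, γ=4.3634.
cos(β/2)=0.846138, sin(β/2)=0.532964
d^3_{-3,-2}: single k=1 term ⇒ +0.566212;  D = +0.002636-0.566206i
d^3_{-2,-2}: k∈[0..1] ⇒ +0.366983 -0.727998 = -0.361015;  D = -0.351545+0.082147i
d^3_{-1,-2}: k∈[0..1] ⇒ -0.730977 +0.580026 = -0.150951;  D = -0.067523-0.135006i
d^3_{0,-2}: k∈[0..1] ⇒ +0.797482 -0.316399 = +0.481083;  D = -0.368579+0.309178i
d^3_{1,-2}: k∈[0..1] ⇒ -0.580026 +0.115062 = -0.464964;  D = +0.373332+0.277155i
d^3_{2,-2}: k∈[0..1] ⇒ +0.288831 -0.022919 = +0.265913;  D = +0.104627-0.244464i
d^3_{3,-2}: single k=0 term ⇒ -0.089127;  D = -0.087839-0.015095i
Y_3^{m'}(θ=1.4158,φ=0.0185) and Σ D·Y over m':
  (+0.0026-0.5662i)·(+0.4018-0.0223i)  (-0.3515+0.0821i)·(+0.1539-0.0057i)  (-0.0675-0.1350i)·(-0.2812+0.0052i)  (-0.3686+0.3092i)·(-0.1660+0.0000i)  (+0.3733+0.2772i)·(+0.2812+0.0052i)  (+0.1046-0.2445i)·(+0.1539+0.0057i)  (-0.0878-0.0151i)·(-0.4018-0.0223i)
Y_3^-2(R⁻¹ n̂) = +0.171638-0.175723i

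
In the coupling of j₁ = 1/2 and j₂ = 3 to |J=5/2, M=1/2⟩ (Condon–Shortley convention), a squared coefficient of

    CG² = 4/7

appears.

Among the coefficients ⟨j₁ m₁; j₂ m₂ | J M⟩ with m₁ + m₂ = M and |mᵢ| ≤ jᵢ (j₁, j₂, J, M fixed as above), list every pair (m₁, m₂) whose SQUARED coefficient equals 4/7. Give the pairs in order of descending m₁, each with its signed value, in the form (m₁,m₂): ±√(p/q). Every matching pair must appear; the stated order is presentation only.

Admissible pairs with m₁+m₂ = M = 1/2: (-1/2,1), (1/2,0)
  (m₁,m₂)=(1/2,0): CG² = 3/7, CG = +√(3/7)
  (m₁,m₂)=(-1/2,1): CG² = 4/7, CG = −√(4/7)   ← matches the target
Pairs with CG² = 4/7: (-1/2,1): −√(4/7)

(-1/2,1): −√(4/7)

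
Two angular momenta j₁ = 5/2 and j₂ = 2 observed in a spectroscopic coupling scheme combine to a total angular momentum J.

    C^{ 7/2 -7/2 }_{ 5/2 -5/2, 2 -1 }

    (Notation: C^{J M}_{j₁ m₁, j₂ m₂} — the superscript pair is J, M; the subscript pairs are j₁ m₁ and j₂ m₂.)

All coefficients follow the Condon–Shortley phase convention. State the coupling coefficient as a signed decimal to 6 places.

−√(5/9) ≈ -0.745356

triangle: 1!*4!*3!/9! = 144/362880
(j±m)!: 0!*5!*1!*3!*0!*7! = 3628800
prefactor² = (2J+1)*Δ*N² = 11520
  k=1: −1/(1!*0!*4!*0!*0!*3!) = -1/144
Σ = -1/144  ⇒  CG² = 11520*(-1/144)² = 5/9
CG = −√(5/9) = -0.745356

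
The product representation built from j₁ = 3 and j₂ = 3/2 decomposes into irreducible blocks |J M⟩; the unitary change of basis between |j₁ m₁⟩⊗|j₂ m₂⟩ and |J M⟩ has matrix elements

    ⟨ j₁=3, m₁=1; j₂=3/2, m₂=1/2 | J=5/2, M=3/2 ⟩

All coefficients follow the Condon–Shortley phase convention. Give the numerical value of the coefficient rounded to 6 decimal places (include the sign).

j₁+j₂−J=2  J+j₁−j₂=4  J−j₁+j₂=1  j₁+j₂+J+1=8
(j₁±m₁, j₂±m₂, J±M) = (4,2,2,1,4,1)
P² = 576/35
sum k=1..2:
  [1] −1/6 = -1/6
  [2] +1/48 = 1/48
S = -7/48
C² = P²·S² = 7/20 ; C = -0.591608

-0.591608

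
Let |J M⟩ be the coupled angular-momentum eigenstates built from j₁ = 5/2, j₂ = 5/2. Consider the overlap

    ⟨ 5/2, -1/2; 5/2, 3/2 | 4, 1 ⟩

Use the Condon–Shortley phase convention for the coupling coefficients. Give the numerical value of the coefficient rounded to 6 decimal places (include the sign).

-0.597614

j₁+j₂−J=1  J+j₁−j₂=4  J−j₁+j₂=4  j₁+j₂+J+1=10
(j₁±m₁, j₂±m₂, J±M) = (2,3,4,1,5,3)
P² = 10368/35
sum k=0..1:
  [0] +1/144 = 1/144
  [1] −1/24 = -1/24
S = -5/144
C² = P²·S² = 5/14 ; C = -0.597614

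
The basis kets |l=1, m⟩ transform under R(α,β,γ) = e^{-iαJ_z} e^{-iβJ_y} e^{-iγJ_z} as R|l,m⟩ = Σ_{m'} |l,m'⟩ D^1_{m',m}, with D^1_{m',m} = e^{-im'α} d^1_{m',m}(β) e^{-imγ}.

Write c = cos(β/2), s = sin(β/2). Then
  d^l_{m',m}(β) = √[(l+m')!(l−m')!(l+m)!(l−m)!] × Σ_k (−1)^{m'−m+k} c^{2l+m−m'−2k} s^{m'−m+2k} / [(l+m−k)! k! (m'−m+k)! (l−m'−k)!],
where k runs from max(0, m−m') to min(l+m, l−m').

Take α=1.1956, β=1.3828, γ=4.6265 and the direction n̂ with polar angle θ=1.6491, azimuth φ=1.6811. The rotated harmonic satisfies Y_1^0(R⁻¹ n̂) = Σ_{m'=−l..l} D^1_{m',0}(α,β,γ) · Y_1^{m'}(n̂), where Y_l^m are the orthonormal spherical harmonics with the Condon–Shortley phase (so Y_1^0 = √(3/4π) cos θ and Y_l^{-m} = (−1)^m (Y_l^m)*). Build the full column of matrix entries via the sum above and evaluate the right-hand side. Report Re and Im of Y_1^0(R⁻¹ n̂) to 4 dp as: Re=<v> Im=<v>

Need the full column D^1_{m',0} for m'=−1..1 at α=1.1956, β=1.3828, γ=4.6265.
cos(β/2)=0.770354, sin(β/2)=0.637616
d^1_{-1,0}: single k=1 term ⇒ +0.694648;  D = +0.254557+0.646325i
d^1_{0,0}: k∈[0..1] ⇒ +0.593445 -0.406555 = +0.186891;  D = +0.186891+0.000000i
d^1_{1,0}: single k=0 term ⇒ -0.694648;  D = -0.254557+0.646325i
Y_1^{m'}(θ=1.6491,φ=1.6811) and Σ D·Y over m':
  (+0.2546+0.6463i)·(-0.0379-0.3423i)  (+0.1869+0.0000i)·(-0.0382+0.0000i)  (-0.2546+0.6463i)·(+0.0379-0.3423i)
Y_1^0(R⁻¹ n̂) = +0.416083+0.000000i

Re=0.4161 Im=0.0000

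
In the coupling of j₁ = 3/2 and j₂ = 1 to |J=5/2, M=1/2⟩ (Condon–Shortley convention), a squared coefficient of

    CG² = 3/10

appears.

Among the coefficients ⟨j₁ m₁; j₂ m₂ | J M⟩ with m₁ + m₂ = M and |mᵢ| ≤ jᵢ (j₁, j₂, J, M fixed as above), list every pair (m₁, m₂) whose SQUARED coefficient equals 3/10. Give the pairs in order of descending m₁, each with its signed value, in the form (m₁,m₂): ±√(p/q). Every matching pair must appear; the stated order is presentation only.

(-1/2,1): +√(3/10)

Admissible pairs with m₁+m₂ = M = 1/2: (-1/2,1), (1/2,0), (3/2,-1)
  (m₁,m₂)=(3/2,-1): CG² = 1/10, CG = +√(1/10)
  (m₁,m₂)=(1/2,0): CG² = 3/5, CG = +√(3/5)
  (m₁,m₂)=(-1/2,1): CG² = 3/10, CG = +√(3/10)   ← matches the target
Pairs with CG² = 3/10: (-1/2,1): +√(3/10)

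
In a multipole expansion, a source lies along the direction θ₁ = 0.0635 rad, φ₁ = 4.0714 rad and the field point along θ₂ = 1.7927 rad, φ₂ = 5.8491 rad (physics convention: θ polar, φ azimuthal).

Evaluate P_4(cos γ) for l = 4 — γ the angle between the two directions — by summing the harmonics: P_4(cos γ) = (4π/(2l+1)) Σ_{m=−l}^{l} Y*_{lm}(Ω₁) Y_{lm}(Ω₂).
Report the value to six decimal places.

0.185287

Term-by-term m-sum for l=4 (normalisation 4π/9 = 1.396263):
  m=-4: Y*=-0.000006-0.000004i  Y=-0.066031+0.395222i  product +0.000002-0.000002i
  m=-3: Y*=+0.000300-0.000110i  Y=-0.067845-0.246541i  product -0.000047-0.000066i
  m=-2: Y*=-0.002291+0.007711i  Y=-0.135957-0.160557i  product +0.001550-0.000681i
  m=-1: Y*=-0.071159-0.095377i  Y=+0.245198+0.113668i  product -0.006607-0.031475i
  m=+0: Y*=+0.829305-0.000000i  Y=+0.172322+0.000000i  product +0.142907+0.000000i
  m=+1: Y*=+0.071159-0.095377i  Y=-0.245198+0.113668i  product -0.006607+0.031475i
  m=+2: Y*=-0.002291-0.007711i  Y=-0.135957+0.160557i  product +0.001550+0.000681i
  m=+3: Y*=-0.000300-0.000110i  Y=+0.067845-0.246541i  product -0.000047+0.000066i
  m=+4: Y*=-0.000006+0.000004i  Y=-0.066031-0.395222i  product +0.000002+0.000002i
Total Σ_m = +0.132702+0.000000i. Multiply by 1.396263: +0.185287+0.000000i. P_4(cos γ) = 0.185287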